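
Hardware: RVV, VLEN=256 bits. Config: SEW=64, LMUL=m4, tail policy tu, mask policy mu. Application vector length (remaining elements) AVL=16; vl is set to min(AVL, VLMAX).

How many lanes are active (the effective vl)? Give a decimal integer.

vl = 16

VLMAX = (256 × 4) / 64 = 16 lanes
AVL=16 ≤ VLMAX=16, so vl = 16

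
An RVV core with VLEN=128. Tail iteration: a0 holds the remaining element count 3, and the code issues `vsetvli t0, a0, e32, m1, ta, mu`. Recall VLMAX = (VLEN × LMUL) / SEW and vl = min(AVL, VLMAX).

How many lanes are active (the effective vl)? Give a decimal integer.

vl = 3

VLMAX = (128 × 1) / 32 = 4 lanes
AVL=3 ≤ VLMAX=4, so vl = 3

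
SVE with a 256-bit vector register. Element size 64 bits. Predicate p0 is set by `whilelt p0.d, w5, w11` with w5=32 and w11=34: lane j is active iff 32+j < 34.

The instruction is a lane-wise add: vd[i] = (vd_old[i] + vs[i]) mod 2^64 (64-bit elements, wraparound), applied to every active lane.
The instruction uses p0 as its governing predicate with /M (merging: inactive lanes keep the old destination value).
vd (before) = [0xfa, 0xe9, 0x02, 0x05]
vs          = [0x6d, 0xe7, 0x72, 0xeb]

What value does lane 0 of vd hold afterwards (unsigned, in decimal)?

lane count: 256 div 64 = 4
p0[j] = (32+j < 34); true for j=0..1 → 2 lanes set
[0] add(0xfa,0x6d) = 0x167
[1] add(0xe9,0xe7) = 0x1d0
[2] tail/keep = 0x02
[3] tail/keep = 0x05

vd[0] = 359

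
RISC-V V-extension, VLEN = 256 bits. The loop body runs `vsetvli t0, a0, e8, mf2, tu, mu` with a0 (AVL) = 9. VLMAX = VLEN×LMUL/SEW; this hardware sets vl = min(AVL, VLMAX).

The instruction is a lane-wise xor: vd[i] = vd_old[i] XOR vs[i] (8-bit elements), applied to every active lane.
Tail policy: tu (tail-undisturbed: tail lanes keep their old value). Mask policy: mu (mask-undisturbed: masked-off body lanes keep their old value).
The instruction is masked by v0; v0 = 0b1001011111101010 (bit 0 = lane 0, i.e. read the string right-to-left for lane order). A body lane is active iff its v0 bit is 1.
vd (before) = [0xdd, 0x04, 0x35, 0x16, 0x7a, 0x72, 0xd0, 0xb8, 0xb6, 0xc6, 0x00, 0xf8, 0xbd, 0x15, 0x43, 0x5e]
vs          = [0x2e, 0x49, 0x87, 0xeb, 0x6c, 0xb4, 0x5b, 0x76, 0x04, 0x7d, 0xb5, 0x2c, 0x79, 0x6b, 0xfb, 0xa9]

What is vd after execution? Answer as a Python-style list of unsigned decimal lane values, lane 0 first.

VLMAX = VLEN×LMUL/SEW = 256×1/2/8 = 16
vl ← min(9, 16) = 9
lane  0: mask-off/keep ⇒ 0xdd
lane  1: xor(0x04,0x49) ⇒ 0x4d
lane  2: mask-off/keep ⇒ 0x35
lane  3: xor(0x16,0xeb) ⇒ 0xfd
lane  4: mask-off/keep ⇒ 0x7a
lane  5: xor(0x72,0xb4) ⇒ 0xc6
lane  6: xor(0xd0,0x5b) ⇒ 0x8b
lane  7: xor(0xb8,0x76) ⇒ 0xce
lane  8: xor(0xb6,0x04) ⇒ 0xb2
lane  9: tail/keep ⇒ 0xc6
lane 10: tail/keep ⇒ 0x00
lane 11: tail/keep ⇒ 0xf8
lane 12: tail/keep ⇒ 0xbd
lane 13: tail/keep ⇒ 0x15
lane 14: tail/keep ⇒ 0x43
lane 15: tail/keep ⇒ 0x5e

vd = [221, 77, 53, 253, 122, 198, 139, 206, 178, 198, 0, 248, 189, 21, 67, 94]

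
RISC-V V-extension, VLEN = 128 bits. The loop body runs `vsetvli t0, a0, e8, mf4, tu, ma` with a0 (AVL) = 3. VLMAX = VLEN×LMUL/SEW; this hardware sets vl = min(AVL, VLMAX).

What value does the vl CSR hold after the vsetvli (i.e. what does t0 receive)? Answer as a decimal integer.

VLMAX = (128 × 1/4) / 8 = 4 lanes
AVL=3 ≤ VLMAX=4, so vl = 3

vl = 3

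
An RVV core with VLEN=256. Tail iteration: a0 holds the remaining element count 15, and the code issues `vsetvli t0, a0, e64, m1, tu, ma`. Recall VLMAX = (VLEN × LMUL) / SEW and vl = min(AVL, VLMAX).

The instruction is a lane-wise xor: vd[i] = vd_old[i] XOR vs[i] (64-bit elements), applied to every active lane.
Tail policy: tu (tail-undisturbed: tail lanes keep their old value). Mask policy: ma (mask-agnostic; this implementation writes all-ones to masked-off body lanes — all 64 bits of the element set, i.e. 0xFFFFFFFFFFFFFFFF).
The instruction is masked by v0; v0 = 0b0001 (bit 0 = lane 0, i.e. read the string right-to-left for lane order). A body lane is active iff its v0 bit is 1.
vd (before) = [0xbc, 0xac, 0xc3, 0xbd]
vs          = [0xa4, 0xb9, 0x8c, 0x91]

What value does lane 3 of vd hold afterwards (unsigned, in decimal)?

VLMAX = VLEN×LMUL/SEW = 256×1/64 = 4
vl ← min(15, 4) = 4
[0] xor(0xbc,0xa4) = 0x18
[1] mask-off/ones = 0xffffffffffffffff
[2] mask-off/ones = 0xffffffffffffffff
[3] mask-off/ones = 0xffffffffffffffff

vd[3] = 18446744073709551615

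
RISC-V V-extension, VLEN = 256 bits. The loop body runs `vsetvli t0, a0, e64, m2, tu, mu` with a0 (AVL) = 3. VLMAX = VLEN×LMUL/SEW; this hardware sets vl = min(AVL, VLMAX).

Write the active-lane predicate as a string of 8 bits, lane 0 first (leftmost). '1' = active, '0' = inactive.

VLMAX = (256 × 2) / 64 = 8 lanes
vl = min(AVL, VLMAX) = min(3, 8) = 3
bits (lane 0 leftmost): 11100000

predicate = 11100000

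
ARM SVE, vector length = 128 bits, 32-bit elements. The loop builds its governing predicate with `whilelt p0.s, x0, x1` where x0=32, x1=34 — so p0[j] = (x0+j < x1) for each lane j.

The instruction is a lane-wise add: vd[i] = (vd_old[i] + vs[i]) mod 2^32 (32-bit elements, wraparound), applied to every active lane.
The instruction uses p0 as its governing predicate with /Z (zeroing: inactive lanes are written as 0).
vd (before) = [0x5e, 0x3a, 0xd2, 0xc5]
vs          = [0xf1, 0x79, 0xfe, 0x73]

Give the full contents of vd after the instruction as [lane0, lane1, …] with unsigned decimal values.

vd = [335, 179, 0, 0]

128-bit reg / 32-bit elem → 4 lanes
p0[j] = (32+j < 34); true for j=0..1 → 2 lanes set
lane  0: add(0x5e,0xf1) ⇒ 0x14f
lane  1: add(0x3a,0x79) ⇒ 0xb3
lane  2: tail/zero ⇒ 0x00
lane  3: tail/zero ⇒ 0x00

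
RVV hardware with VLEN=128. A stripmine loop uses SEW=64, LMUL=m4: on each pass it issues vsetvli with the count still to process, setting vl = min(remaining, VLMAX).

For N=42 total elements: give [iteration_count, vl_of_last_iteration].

[iterations, last_vl] = [6, 2]

VLMAX = VLEN×LMUL/SEW = 128×4/64 = 8
iterations = ceil(42/8) = 6; final-pass vl = 2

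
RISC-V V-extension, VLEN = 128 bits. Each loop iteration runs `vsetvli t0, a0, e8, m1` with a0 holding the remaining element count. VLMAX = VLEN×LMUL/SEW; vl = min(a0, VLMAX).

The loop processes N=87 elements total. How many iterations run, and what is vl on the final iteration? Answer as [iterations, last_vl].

[iterations, last_vl] = [6, 7]

VLMAX = VLEN×LMUL/SEW = 128×1/8 = 16
87 elements at 16/iter → 6 passes, remainder 7 on the last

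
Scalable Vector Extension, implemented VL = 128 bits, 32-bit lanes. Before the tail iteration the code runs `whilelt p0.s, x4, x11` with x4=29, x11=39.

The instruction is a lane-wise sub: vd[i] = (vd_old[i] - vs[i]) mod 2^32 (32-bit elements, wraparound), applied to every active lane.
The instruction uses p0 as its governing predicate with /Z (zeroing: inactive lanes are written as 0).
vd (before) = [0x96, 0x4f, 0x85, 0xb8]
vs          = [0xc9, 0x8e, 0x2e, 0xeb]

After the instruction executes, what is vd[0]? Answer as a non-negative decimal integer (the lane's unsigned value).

lane count: 128 div 32 = 4
p0[j] = (29+j < 39); true for j=0..3 → 4 lanes set
  i=0: sub(0x96,0xc9) → 4294967245
  i=1: sub(0x4f,0x8e) → 4294967233
  i=2: sub(0x85,0x2e) → 87
  i=3: sub(0xb8,0xeb) → 4294967245

vd[0] = 4294967245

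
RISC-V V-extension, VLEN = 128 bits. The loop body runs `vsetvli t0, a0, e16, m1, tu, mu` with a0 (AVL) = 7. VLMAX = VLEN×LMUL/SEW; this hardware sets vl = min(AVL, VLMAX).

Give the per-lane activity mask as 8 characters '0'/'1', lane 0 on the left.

VLMAX = (128 × 1) / 16 = 8 lanes
vl ← min(7, 8) = 7
bits (lane 0 leftmost): 11111110

predicate = 11111110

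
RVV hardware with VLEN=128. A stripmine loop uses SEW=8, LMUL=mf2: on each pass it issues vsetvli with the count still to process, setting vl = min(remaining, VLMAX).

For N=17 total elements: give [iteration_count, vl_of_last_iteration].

[iterations, last_vl] = [3, 1]

VLMAX = VLEN×LMUL/SEW = 128×1/2/8 = 8
N=17: ⌈17/8⌉ = 3 iters; last vl = 17 − 2×8 = 1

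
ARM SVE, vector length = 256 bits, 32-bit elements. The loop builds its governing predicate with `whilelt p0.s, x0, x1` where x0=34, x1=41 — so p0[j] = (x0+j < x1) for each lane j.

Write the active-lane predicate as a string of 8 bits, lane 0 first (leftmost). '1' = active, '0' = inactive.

lane count: 256 div 32 = 8
whilelt: lane j active iff 34+j < 41 → j < 7 → 7 active
bits (lane 0 leftmost): 11111110

predicate = 11111110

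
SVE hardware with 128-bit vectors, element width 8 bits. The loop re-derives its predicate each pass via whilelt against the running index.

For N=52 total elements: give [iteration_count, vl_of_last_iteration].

[iterations, last_vl] = [4, 4]

lane count: 128 div 8 = 16
iterations = ceil(52/16) = 4; final-pass vl = 4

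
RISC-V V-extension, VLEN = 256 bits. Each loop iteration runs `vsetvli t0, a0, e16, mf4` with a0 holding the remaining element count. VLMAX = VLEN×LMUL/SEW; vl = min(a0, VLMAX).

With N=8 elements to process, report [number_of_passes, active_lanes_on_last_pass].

[iterations, last_vl] = [2, 4]

VLMAX = VLEN×LMUL/SEW = 256×1/4/16 = 4
iterations = ceil(8/4) = 2; final-pass vl = 4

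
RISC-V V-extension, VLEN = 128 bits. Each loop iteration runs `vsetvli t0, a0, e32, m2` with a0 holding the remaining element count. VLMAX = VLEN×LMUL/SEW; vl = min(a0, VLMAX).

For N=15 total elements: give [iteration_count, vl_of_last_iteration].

[iterations, last_vl] = [2, 7]

VLMAX = (128 × 2) / 32 = 8 lanes
iterations = ceil(15/8) = 2; final-pass vl = 7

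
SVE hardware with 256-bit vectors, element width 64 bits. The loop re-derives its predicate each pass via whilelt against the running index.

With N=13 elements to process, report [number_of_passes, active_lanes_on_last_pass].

[iterations, last_vl] = [4, 1]

256-bit reg / 64-bit elem → 4 lanes
13 elements at 4/iter → 4 passes, remainder 1 on the last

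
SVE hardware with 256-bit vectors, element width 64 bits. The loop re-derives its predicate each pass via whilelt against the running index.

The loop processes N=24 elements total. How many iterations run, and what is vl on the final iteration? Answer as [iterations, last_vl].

[iterations, last_vl] = [6, 4]

lane count: 256 div 64 = 4
iterations = ceil(24/4) = 6; final-pass vl = 4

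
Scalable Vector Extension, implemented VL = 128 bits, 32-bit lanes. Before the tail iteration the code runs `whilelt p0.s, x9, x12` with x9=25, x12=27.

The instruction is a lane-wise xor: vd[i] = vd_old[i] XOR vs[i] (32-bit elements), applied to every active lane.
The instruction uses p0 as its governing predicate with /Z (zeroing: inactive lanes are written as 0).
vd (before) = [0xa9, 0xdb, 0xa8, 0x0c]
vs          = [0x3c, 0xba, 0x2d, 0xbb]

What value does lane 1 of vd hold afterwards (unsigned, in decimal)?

vd[1] = 97

128-bit reg / 32-bit elem → 4 lanes
whilelt: lane j active iff 25+j < 27 → j < 2 → 2 active
  i=0: xor(0xa9,0x3c) → 149
  i=1: xor(0xdb,0xba) → 97
  i=2: tail/zero → 0
  i=3: tail/zero → 0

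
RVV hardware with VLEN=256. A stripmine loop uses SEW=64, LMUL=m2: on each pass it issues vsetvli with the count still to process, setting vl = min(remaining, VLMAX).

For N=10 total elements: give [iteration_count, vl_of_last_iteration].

[iterations, last_vl] = [2, 2]

VLMAX = VLEN×LMUL/SEW = 256×2/64 = 8
iterations = ceil(10/8) = 2; final-pass vl = 2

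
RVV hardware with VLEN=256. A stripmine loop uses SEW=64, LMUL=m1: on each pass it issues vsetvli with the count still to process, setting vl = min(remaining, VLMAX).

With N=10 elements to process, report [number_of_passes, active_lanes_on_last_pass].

VLMAX = VLEN×LMUL/SEW = 256×1/64 = 4
N=10: ⌈10/4⌉ = 3 iters; last vl = 10 − 2×4 = 2

[iterations, last_vl] = [3, 2]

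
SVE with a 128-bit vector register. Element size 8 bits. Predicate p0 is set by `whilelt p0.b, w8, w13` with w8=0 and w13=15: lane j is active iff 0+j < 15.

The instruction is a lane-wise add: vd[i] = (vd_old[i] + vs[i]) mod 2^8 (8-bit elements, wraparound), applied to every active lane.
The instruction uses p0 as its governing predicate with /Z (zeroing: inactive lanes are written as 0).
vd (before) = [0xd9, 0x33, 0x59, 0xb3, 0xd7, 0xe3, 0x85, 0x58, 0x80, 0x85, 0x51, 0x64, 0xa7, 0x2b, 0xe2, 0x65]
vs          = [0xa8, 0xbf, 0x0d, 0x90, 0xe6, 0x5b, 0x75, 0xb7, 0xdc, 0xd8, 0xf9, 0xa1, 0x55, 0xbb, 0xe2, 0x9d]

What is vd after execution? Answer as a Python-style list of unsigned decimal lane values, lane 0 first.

vd = [129, 242, 102, 67, 189, 62, 250, 15, 92, 93, 74, 5, 252, 230, 196, 0]

lane count: 128 div 8 = 16
p0[j] = (0+j < 15); true for j=0..14 → 15 lanes set
vd[0] add(0xd9,0xa8) -> 0x81
vd[1] add(0x33,0xbf) -> 0xf2
vd[2] add(0x59,0x0d) -> 0x66
vd[3] add(0xb3,0x90) -> 0x43
vd[4] add(0xd7,0xe6) -> 0xbd
vd[5] add(0xe3,0x5b) -> 0x3e
vd[6] add(0x85,0x75) -> 0xfa
vd[7] add(0x58,0xb7) -> 0x0f
vd[8] add(0x80,0xdc) -> 0x5c
vd[9] add(0x85,0xd8) -> 0x5d
vd[10] add(0x51,0xf9) -> 0x4a
vd[11] add(0x64,0xa1) -> 0x05
vd[12] add(0xa7,0x55) -> 0xfc
vd[13] add(0x2b,0xbb) -> 0xe6
vd[14] add(0xe2,0xe2) -> 0xc4
vd[15] tail/zero -> 0x00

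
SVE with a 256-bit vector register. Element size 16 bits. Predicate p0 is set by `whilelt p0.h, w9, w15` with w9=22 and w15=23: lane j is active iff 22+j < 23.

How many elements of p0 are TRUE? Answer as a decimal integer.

vl = 1

register lanes = 256/16 = 16
p0[j] = (22+j < 23); true for j=0..0 → 1 lanes set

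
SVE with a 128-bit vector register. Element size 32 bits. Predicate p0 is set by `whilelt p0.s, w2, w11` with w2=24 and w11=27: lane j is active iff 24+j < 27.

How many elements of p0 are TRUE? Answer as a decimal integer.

128-bit reg / 32-bit elem → 4 lanes
p0[j] = (24+j < 27); true for j=0..2 → 3 lanes set

vl = 3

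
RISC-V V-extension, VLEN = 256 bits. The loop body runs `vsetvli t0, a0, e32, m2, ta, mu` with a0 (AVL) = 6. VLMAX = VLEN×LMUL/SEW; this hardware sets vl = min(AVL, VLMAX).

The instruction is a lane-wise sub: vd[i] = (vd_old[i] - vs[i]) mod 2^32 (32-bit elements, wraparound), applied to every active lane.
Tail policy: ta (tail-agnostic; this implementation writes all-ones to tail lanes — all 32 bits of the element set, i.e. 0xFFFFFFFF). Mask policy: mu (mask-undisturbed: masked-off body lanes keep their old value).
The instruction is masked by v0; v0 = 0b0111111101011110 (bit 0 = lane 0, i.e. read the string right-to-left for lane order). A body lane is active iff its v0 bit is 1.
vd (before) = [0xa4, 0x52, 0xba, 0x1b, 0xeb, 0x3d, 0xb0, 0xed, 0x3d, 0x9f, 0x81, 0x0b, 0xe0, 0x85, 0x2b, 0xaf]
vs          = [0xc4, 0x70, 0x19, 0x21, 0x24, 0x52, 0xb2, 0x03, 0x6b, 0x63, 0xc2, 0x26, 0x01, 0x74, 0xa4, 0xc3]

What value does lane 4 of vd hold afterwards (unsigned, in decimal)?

lanes per group: 256·2/32 = 16
AVL=6 ≤ VLMAX=16, so vl = 6
[0] mask-off/keep = 0xa4
[1] sub(0x52,0x70) = 0xffffffe2
[2] sub(0xba,0x19) = 0xa1
[3] sub(0x1b,0x21) = 0xfffffffa
[4] sub(0xeb,0x24) = 0xc7
[5] mask-off/keep = 0x3d
[6] tail/ones = 0xffffffff
[7] tail/ones = 0xffffffff
[8] tail/ones = 0xffffffff
[9] tail/ones = 0xffffffff
[10] tail/ones = 0xffffffff
[11] tail/ones = 0xffffffff
[12] tail/ones = 0xffffffff
[13] tail/ones = 0xffffffff
[14] tail/ones = 0xffffffff
[15] tail/ones = 0xffffffff

vd[4] = 199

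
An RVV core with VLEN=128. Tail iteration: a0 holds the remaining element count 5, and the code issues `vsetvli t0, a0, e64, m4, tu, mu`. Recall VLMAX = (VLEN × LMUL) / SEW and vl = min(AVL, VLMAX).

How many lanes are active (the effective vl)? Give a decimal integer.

vl = 5

VLMAX = (128 × 4) / 64 = 8 lanes
vl ← min(5, 8) = 5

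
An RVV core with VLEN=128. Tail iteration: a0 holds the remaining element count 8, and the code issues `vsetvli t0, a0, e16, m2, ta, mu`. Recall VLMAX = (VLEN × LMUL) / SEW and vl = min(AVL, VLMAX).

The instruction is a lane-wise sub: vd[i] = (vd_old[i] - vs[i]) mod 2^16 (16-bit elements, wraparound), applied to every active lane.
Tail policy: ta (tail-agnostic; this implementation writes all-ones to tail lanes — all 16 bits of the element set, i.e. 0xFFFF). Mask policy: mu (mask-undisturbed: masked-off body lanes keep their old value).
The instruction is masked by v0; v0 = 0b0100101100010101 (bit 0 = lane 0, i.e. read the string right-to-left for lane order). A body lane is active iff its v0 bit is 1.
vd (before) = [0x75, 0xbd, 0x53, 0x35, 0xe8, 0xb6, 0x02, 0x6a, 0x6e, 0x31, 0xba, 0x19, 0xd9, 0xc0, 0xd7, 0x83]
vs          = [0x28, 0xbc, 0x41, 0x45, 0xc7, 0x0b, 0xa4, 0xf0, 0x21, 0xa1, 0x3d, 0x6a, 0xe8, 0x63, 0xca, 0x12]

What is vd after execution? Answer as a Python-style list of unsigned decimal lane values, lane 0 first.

VLMAX = (128 × 2) / 16 = 16 lanes
vl ← min(8, 16) = 8
vd[0] sub(0x75,0x28) -> 0x4d
vd[1] mask-off/keep -> 0xbd
vd[2] sub(0x53,0x41) -> 0x12
vd[3] mask-off/keep -> 0x35
vd[4] sub(0xe8,0xc7) -> 0x21
vd[5] mask-off/keep -> 0xb6
vd[6] mask-off/keep -> 0x02
vd[7] mask-off/keep -> 0x6a
vd[8] tail/ones -> 0xffff
vd[9] tail/ones -> 0xffff
vd[10] tail/ones -> 0xffff
vd[11] tail/ones -> 0xffff
vd[12] tail/ones -> 0xffff
vd[13] tail/ones -> 0xffff
vd[14] tail/ones -> 0xffff
vd[15] tail/ones -> 0xffff

vd = [77, 189, 18, 53, 33, 182, 2, 106, 65535, 65535, 65535, 65535, 65535, 65535, 65535, 65535]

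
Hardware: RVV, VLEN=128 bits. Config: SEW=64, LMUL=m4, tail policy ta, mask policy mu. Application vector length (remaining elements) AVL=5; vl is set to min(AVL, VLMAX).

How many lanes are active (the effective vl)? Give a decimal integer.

lanes per group: 128·4/64 = 8
AVL=5 ≤ VLMAX=8, so vl = 5

vl = 5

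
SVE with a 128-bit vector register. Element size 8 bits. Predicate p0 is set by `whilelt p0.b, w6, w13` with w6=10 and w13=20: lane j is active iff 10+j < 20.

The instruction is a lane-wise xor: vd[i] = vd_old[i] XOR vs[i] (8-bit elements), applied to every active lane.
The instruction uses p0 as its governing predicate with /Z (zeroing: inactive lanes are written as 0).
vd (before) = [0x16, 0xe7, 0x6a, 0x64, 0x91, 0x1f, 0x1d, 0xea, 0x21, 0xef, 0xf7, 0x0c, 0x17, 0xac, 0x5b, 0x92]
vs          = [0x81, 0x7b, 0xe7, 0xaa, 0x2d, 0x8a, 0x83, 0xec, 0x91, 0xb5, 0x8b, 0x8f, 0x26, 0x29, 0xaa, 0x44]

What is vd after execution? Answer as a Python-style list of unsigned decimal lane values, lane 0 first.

vd = [151, 156, 141, 206, 188, 149, 158, 6, 176, 90, 0, 0, 0, 0, 0, 0]

128-bit reg / 8-bit elem → 16 lanes
active while 10+j < 20, i.e. j ∈ [0,10) capped at 16 ⇒ 10
  i=0: xor(0x16,0x81) → 151
  i=1: xor(0xe7,0x7b) → 156
  i=2: xor(0x6a,0xe7) → 141
  i=3: xor(0x64,0xaa) → 206
  i=4: xor(0x91,0x2d) → 188
  i=5: xor(0x1f,0x8a) → 149
  i=6: xor(0x1d,0x83) → 158
  i=7: xor(0xea,0xec) → 6
  i=8: xor(0x21,0x91) → 176
  i=9: xor(0xef,0xb5) → 90
  i=10: tail/zero → 0
  i=11: tail/zero → 0
  i=12: tail/zero → 0
  i=13: tail/zero → 0
  i=14: tail/zero → 0
  i=15: tail/zero → 0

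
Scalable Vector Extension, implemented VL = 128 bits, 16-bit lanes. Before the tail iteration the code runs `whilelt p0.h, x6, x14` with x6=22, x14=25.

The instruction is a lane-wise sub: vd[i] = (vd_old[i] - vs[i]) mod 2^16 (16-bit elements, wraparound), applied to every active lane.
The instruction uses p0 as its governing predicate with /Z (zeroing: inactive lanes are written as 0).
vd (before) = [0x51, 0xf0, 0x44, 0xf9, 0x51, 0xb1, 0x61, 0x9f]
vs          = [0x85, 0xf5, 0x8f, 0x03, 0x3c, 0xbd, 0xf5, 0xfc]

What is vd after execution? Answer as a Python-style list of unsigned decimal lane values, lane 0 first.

register lanes = 128/16 = 8
active while 22+j < 25, i.e. j ∈ [0,3) capped at 8 ⇒ 3
  i=0: sub(0x51,0x85) → 65484
  i=1: sub(0xf0,0xf5) → 65531
  i=2: sub(0x44,0x8f) → 65461
  i=3: tail/zero → 0
  i=4: tail/zero → 0
  i=5: tail/zero → 0
  i=6: tail/zero → 0
  i=7: tail/zero → 0

vd = [65484, 65531, 65461, 0, 0, 0, 0, 0]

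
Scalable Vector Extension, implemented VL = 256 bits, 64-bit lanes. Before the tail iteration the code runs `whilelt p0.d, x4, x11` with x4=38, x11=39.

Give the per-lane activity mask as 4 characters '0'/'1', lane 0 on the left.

predicate = 1000

256-bit reg / 64-bit elem → 4 lanes
active while 38+j < 39, i.e. j ∈ [0,1) capped at 4 ⇒ 1
bits (lane 0 leftmost): 1000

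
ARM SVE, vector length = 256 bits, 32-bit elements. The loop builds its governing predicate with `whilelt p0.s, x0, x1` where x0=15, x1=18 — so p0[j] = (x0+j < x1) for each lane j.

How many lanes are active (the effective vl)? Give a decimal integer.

vl = 3

256-bit reg / 32-bit elem → 8 lanes
active while 15+j < 18, i.e. j ∈ [0,3) capped at 8 ⇒ 3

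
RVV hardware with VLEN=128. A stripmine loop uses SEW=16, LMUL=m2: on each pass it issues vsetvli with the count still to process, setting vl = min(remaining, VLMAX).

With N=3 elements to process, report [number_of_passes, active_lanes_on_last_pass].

[iterations, last_vl] = [1, 3]

VLMAX = VLEN×LMUL/SEW = 128×2/16 = 16
N=3: ⌈3/16⌉ = 1 iters; last vl = 3 − 0×16 = 3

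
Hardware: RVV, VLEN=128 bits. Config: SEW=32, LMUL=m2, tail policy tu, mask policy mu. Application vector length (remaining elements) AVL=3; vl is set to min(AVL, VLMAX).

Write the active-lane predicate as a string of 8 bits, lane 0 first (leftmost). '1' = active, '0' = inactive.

VLMAX = VLEN×LMUL/SEW = 128×2/32 = 8
vl = min(AVL, VLMAX) = min(3, 8) = 3
bits (lane 0 leftmost): 11100000

predicate = 11100000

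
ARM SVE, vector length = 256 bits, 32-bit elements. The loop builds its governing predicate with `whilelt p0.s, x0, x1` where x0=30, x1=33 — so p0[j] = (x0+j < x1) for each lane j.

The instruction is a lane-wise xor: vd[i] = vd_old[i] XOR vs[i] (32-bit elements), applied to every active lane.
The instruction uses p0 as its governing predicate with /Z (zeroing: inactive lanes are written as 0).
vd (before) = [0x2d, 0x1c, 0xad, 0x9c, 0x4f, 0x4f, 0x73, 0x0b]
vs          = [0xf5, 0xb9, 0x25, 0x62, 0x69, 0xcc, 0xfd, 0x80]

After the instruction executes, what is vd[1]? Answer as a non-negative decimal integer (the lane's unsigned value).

256-bit reg / 32-bit elem → 8 lanes
active while 30+j < 33, i.e. j ∈ [0,3) capped at 8 ⇒ 3
lane  0: xor(0x2d,0xf5) ⇒ 0xd8
lane  1: xor(0x1c,0xb9) ⇒ 0xa5
lane  2: xor(0xad,0x25) ⇒ 0x88
lane  3: tail/zero ⇒ 0x00
lane  4: tail/zero ⇒ 0x00
lane  5: tail/zero ⇒ 0x00
lane  6: tail/zero ⇒ 0x00
lane  7: tail/zero ⇒ 0x00

vd[1] = 165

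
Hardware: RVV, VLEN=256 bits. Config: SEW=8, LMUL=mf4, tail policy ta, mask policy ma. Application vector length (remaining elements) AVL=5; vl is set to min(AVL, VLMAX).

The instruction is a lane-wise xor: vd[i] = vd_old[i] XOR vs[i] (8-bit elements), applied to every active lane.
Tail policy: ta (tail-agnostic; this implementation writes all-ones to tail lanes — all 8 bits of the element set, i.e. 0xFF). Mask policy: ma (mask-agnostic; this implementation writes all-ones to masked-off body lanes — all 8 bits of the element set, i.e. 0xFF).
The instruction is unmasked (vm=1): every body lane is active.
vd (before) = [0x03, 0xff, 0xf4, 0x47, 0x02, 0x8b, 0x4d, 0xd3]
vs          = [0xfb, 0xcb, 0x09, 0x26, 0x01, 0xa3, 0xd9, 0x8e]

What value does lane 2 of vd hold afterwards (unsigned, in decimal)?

vd[2] = 253

VLMAX = VLEN×LMUL/SEW = 256×1/4/8 = 8
AVL=5 ≤ VLMAX=8, so vl = 5
  i=0: xor(0x03,0xfb) → 248
  i=1: xor(0xff,0xcb) → 52
  i=2: xor(0xf4,0x09) → 253
  i=3: xor(0x47,0x26) → 97
  i=4: xor(0x02,0x01) → 3
  i=5: tail/ones → 255
  i=6: tail/ones → 255
  i=7: tail/ones → 255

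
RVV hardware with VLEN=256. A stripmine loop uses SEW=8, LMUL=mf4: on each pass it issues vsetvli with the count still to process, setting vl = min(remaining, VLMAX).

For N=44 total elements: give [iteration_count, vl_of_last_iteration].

VLMAX = (256 × 1/4) / 8 = 8 lanes
iterations = ceil(44/8) = 6; final-pass vl = 4

[iterations, last_vl] = [6, 4]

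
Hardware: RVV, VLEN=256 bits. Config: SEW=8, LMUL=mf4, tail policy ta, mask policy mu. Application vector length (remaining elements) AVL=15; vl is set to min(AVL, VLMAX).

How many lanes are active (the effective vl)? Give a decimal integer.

VLMAX = VLEN×LMUL/SEW = 256×1/4/8 = 8
vl = min(AVL, VLMAX) = min(15, 8) = 8

vl = 8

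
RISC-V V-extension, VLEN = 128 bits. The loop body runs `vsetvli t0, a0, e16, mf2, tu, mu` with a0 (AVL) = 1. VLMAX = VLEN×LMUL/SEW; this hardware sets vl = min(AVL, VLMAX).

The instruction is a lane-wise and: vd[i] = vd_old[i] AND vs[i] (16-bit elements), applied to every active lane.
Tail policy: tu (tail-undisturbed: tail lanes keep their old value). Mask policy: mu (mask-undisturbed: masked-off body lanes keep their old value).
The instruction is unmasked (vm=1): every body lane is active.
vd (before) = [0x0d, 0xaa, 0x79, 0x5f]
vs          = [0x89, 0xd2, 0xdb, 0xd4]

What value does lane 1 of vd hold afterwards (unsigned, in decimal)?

VLMAX = VLEN×LMUL/SEW = 128×1/2/16 = 4
vl ← min(1, 4) = 1
vd[0] and(0x0d,0x89) -> 0x09
vd[1] tail/keep -> 0xaa
vd[2] tail/keep -> 0x79
vd[3] tail/keep -> 0x5f

vd[1] = 170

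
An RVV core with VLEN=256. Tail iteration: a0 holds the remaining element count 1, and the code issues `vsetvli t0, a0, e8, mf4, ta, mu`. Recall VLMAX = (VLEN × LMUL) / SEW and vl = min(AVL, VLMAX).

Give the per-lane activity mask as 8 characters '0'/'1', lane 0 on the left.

predicate = 10000000

lanes per group: 256·1/4/8 = 8
AVL=1 ≤ VLMAX=8, so vl = 1
bits (lane 0 leftmost): 10000000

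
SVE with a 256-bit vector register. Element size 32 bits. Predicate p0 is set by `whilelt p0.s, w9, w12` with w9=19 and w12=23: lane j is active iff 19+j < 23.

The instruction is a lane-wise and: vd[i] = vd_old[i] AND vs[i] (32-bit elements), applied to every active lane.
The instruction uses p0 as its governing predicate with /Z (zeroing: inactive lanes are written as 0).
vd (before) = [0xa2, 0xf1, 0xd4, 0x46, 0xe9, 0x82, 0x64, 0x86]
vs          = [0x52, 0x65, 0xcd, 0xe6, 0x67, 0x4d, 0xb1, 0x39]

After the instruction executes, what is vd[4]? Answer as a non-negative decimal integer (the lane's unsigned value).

vd[4] = 0

256-bit reg / 32-bit elem → 8 lanes
p0[j] = (19+j < 23); true for j=0..3 → 4 lanes set
[0] and(0xa2,0x52) = 0x02
[1] and(0xf1,0x65) = 0x61
[2] and(0xd4,0xcd) = 0xc4
[3] and(0x46,0xe6) = 0x46
[4] tail/zero = 0x00
[5] tail/zero = 0x00
[6] tail/zero = 0x00
[7] tail/zero = 0x00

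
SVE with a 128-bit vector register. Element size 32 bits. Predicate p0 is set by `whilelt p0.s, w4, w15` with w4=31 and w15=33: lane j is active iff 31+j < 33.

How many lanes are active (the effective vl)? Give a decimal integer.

register lanes = 128/32 = 4
p0[j] = (31+j < 33); true for j=0..1 → 2 lanes set

vl = 2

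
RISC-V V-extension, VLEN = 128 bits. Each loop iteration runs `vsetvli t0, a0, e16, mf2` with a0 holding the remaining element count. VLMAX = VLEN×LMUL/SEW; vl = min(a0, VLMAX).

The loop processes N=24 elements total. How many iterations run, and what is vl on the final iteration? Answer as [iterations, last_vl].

lanes per group: 128·1/2/16 = 4
iterations = ceil(24/4) = 6; final-pass vl = 4

[iterations, last_vl] = [6, 4]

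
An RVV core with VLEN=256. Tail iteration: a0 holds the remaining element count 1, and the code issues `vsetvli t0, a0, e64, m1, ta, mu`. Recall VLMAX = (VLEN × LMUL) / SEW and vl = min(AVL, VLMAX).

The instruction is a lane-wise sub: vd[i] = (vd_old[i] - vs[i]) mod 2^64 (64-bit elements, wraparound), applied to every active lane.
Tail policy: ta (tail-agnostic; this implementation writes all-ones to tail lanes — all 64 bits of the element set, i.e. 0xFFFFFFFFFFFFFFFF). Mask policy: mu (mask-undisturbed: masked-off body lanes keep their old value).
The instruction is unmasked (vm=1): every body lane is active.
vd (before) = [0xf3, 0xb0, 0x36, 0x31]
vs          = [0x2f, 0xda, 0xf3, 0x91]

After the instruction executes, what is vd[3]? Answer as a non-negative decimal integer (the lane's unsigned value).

vd[3] = 18446744073709551615

VLMAX = VLEN×LMUL/SEW = 256×1/64 = 4
AVL=1 ≤ VLMAX=4, so vl = 1
lane  0: sub(0xf3,0x2f) ⇒ 0xc4
lane  1: tail/ones ⇒ 0xffffffffffffffff
lane  2: tail/ones ⇒ 0xffffffffffffffff
lane  3: tail/ones ⇒ 0xffffffffffffffff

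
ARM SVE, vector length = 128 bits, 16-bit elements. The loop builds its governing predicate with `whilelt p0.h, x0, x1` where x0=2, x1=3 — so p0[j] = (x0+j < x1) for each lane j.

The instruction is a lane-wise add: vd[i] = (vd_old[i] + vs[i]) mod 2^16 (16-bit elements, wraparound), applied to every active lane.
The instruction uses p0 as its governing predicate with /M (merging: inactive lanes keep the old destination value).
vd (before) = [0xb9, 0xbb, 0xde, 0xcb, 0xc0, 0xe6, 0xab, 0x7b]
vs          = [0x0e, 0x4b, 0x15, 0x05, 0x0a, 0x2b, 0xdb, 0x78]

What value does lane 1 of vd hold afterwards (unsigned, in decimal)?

register lanes = 128/16 = 8
whilelt: lane j active iff 2+j < 3 → j < 1 → 1 active
lane  0: add(0xb9,0x0e) ⇒ 0xc7
lane  1: tail/keep ⇒ 0xbb
lane  2: tail/keep ⇒ 0xde
lane  3: tail/keep ⇒ 0xcb
lane  4: tail/keep ⇒ 0xc0
lane  5: tail/keep ⇒ 0xe6
lane  6: tail/keep ⇒ 0xab
lane  7: tail/keep ⇒ 0x7b

vd[1] = 187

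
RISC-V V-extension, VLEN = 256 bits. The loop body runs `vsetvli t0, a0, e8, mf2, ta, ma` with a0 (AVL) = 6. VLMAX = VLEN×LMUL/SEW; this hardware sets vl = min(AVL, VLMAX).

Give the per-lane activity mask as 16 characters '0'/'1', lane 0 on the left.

VLMAX = (256 × 1/2) / 8 = 16 lanes
vl ← min(6, 16) = 6
bits (lane 0 leftmost): 1111110000000000

predicate = 1111110000000000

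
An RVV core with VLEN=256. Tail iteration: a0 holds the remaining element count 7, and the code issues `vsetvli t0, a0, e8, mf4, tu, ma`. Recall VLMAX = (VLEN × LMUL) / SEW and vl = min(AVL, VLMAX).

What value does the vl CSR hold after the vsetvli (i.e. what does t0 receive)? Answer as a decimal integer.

vl = 7

lanes per group: 256·1/4/8 = 8
vl ← min(7, 8) = 7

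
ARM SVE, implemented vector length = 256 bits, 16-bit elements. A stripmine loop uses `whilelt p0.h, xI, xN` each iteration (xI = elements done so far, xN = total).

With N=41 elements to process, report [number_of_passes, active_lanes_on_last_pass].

256-bit reg / 16-bit elem → 16 lanes
41 elements at 16/iter → 3 passes, remainder 9 on the last

[iterations, last_vl] = [3, 9]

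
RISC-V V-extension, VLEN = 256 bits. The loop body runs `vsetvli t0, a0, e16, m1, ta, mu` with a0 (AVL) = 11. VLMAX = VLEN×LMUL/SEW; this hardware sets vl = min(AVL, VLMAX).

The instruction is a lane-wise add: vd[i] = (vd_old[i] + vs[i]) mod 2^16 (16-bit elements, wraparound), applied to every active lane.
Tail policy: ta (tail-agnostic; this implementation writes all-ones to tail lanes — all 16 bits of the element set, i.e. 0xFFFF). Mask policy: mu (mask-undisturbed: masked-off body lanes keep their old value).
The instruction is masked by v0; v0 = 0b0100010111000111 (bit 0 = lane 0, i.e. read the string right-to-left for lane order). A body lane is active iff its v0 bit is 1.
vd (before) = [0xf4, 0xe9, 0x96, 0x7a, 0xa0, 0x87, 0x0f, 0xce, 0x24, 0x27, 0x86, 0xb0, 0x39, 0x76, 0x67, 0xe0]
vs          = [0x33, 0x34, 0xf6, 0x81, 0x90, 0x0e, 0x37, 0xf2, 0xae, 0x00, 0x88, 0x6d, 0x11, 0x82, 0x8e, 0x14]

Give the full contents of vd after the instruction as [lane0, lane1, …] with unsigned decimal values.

vd = [295, 285, 396, 122, 160, 135, 70, 448, 210, 39, 270, 65535, 65535, 65535, 65535, 65535]

VLMAX = VLEN×LMUL/SEW = 256×1/16 = 16
vl ← min(11, 16) = 11
lane  0: add(0xf4,0x33) ⇒ 0x127
lane  1: add(0xe9,0x34) ⇒ 0x11d
lane  2: add(0x96,0xf6) ⇒ 0x18c
lane  3: mask-off/keep ⇒ 0x7a
lane  4: mask-off/keep ⇒ 0xa0
lane  5: mask-off/keep ⇒ 0x87
lane  6: add(0x0f,0x37) ⇒ 0x46
lane  7: add(0xce,0xf2) ⇒ 0x1c0
lane  8: add(0x24,0xae) ⇒ 0xd2
lane  9: mask-off/keep ⇒ 0x27
lane 10: add(0x86,0x88) ⇒ 0x10e
lane 11: tail/ones ⇒ 0xffff
lane 12: tail/ones ⇒ 0xffff
lane 13: tail/ones ⇒ 0xffff
lane 14: tail/ones ⇒ 0xffff
lane 15: tail/ones ⇒ 0xffff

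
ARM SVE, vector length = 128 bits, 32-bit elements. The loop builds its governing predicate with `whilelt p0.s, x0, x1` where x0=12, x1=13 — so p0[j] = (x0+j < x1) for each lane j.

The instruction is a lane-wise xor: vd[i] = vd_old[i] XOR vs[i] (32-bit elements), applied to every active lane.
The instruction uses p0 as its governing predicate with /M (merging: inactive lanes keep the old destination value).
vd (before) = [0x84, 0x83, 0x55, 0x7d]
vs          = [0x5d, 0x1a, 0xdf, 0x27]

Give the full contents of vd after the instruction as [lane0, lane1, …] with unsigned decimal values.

register lanes = 128/32 = 4
whilelt: lane j active iff 12+j < 13 → j < 1 → 1 active
vd[0] xor(0x84,0x5d) -> 0xd9
vd[1] tail/keep -> 0x83
vd[2] tail/keep -> 0x55
vd[3] tail/keep -> 0x7d

vd = [217, 131, 85, 125]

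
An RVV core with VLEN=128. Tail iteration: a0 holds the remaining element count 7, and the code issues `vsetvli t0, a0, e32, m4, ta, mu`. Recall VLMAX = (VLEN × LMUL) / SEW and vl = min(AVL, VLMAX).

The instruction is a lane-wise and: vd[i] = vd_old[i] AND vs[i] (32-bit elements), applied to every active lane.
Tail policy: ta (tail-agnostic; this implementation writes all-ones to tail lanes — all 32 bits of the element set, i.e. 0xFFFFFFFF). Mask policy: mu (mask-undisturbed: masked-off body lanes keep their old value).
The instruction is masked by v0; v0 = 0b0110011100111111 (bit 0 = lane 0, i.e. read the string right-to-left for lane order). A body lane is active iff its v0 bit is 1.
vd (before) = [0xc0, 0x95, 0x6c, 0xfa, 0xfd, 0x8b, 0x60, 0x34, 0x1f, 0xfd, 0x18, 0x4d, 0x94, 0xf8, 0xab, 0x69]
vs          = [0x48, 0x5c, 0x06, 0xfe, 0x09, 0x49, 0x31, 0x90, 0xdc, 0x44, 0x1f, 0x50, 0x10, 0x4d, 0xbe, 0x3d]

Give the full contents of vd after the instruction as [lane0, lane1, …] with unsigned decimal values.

lanes per group: 128·4/32 = 16
vl ← min(7, 16) = 7
[0] and(0xc0,0x48) = 0x40
[1] and(0x95,0x5c) = 0x14
[2] and(0x6c,0x06) = 0x04
[3] and(0xfa,0xfe) = 0xfa
[4] and(0xfd,0x09) = 0x09
[5] and(0x8b,0x49) = 0x09
[6] mask-off/keep = 0x60
[7] tail/ones = 0xffffffff
[8] tail/ones = 0xffffffff
[9] tail/ones = 0xffffffff
[10] tail/ones = 0xffffffff
[11] tail/ones = 0xffffffff
[12] tail/ones = 0xffffffff
[13] tail/ones = 0xffffffff
[14] tail/ones = 0xffffffff
[15] tail/ones = 0xffffffff

vd = [64, 20, 4, 250, 9, 9, 96, 4294967295, 4294967295, 4294967295, 4294967295, 4294967295, 4294967295, 4294967295, 4294967295, 4294967295]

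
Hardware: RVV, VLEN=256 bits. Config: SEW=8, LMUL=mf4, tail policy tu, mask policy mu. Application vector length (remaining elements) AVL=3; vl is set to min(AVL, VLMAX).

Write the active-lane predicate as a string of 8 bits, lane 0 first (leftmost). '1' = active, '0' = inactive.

predicate = 11100000

VLMAX = VLEN×LMUL/SEW = 256×1/4/8 = 8
vl = min(AVL, VLMAX) = min(3, 8) = 3
bits (lane 0 leftmost): 11100000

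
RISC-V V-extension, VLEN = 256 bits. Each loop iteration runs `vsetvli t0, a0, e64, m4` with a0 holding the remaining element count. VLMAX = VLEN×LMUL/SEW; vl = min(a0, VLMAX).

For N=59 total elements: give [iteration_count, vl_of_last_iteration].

VLMAX = VLEN×LMUL/SEW = 256×4/64 = 16
N=59: ⌈59/16⌉ = 4 iters; last vl = 59 − 3×16 = 11

[iterations, last_vl] = [4, 11]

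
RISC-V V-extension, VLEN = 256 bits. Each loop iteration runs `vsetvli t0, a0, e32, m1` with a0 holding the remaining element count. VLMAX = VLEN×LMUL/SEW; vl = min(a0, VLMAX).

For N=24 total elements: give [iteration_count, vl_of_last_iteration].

[iterations, last_vl] = [3, 8]

VLMAX = (256 × 1) / 32 = 8 lanes
24 elements at 8/iter → 3 passes, remainder 8 on the last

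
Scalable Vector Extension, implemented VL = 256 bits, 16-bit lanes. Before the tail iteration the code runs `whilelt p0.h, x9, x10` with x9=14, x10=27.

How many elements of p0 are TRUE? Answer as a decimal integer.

register lanes = 256/16 = 16
p0[j] = (14+j < 27); true for j=0..12 → 13 lanes set

vl = 13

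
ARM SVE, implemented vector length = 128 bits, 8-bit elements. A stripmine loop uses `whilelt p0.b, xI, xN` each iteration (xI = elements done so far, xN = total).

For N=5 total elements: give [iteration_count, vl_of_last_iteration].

[iterations, last_vl] = [1, 5]

register lanes = 128/8 = 16
5 elements at 16/iter → 1 passes, remainder 5 on the last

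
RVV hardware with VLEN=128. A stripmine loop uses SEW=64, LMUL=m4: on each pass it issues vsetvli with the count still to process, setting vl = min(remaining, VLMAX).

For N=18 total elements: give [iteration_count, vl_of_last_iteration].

VLMAX = (128 × 4) / 64 = 8 lanes
iterations = ceil(18/8) = 3; final-pass vl = 2

[iterations, last_vl] = [3, 2]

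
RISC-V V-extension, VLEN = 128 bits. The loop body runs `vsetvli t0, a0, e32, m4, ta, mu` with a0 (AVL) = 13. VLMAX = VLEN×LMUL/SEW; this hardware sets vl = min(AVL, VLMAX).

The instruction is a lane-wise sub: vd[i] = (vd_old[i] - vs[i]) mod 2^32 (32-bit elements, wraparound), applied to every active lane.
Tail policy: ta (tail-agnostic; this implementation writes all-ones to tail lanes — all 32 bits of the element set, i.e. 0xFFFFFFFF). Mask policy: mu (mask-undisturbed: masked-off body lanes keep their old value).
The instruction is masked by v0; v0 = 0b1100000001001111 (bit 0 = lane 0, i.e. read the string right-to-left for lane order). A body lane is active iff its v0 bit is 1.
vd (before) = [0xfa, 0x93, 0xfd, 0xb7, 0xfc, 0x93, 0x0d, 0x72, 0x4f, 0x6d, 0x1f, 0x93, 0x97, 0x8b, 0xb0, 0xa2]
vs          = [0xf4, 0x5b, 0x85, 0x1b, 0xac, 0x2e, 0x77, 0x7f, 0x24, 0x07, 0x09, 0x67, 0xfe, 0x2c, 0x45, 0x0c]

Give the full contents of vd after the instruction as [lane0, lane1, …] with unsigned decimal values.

vd = [6, 56, 120, 156, 252, 147, 4294967190, 114, 79, 109, 31, 147, 151, 4294967295, 4294967295, 4294967295]

VLMAX = VLEN×LMUL/SEW = 128×4/32 = 16
vl ← min(13, 16) = 13
lane  0: sub(0xfa,0xf4) ⇒ 0x06
lane  1: sub(0x93,0x5b) ⇒ 0x38
lane  2: sub(0xfd,0x85) ⇒ 0x78
lane  3: sub(0xb7,0x1b) ⇒ 0x9c
lane  4: mask-off/keep ⇒ 0xfc
lane  5: mask-off/keep ⇒ 0x93
lane  6: sub(0x0d,0x77) ⇒ 0xffffff96
lane  7: mask-off/keep ⇒ 0x72
lane  8: mask-off/keep ⇒ 0x4f
lane  9: mask-off/keep ⇒ 0x6d
lane 10: mask-off/keep ⇒ 0x1f
lane 11: mask-off/keep ⇒ 0x93
lane 12: mask-off/keep ⇒ 0x97
lane 13: tail/ones ⇒ 0xffffffff
lane 14: tail/ones ⇒ 0xffffffff
lane 15: tail/ones ⇒ 0xffffffff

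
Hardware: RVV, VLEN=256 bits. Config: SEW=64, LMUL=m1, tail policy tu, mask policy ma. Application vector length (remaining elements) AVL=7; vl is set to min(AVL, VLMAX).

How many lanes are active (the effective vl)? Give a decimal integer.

VLMAX = (256 × 1) / 64 = 4 lanes
AVL=7 > VLMAX=4, so vl = 4

vl = 4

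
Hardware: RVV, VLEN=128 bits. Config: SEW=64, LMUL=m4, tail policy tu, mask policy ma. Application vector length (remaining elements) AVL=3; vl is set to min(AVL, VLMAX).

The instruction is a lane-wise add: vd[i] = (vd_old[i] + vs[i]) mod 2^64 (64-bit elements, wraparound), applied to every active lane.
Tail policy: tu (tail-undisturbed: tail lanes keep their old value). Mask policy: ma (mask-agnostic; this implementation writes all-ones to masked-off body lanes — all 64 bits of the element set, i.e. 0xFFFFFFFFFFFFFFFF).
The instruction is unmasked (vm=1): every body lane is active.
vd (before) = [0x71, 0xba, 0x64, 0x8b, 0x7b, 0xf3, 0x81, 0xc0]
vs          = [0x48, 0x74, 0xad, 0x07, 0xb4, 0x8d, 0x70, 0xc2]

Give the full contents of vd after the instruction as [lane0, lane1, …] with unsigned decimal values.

lanes per group: 128·4/64 = 8
vl = min(AVL, VLMAX) = min(3, 8) = 3
[0] add(0x71,0x48) = 0xb9
[1] add(0xba,0x74) = 0x12e
[2] add(0x64,0xad) = 0x111
[3] tail/keep = 0x8b
[4] tail/keep = 0x7b
[5] tail/keep = 0xf3
[6] tail/keep = 0x81
[7] tail/keep = 0xc0

vd = [185, 302, 273, 139, 123, 243, 129, 192]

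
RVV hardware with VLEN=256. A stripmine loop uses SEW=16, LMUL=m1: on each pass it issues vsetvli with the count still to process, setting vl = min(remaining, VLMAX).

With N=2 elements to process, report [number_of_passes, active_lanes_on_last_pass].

[iterations, last_vl] = [1, 2]

VLMAX = VLEN×LMUL/SEW = 256×1/16 = 16
iterations = ceil(2/16) = 1; final-pass vl = 2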